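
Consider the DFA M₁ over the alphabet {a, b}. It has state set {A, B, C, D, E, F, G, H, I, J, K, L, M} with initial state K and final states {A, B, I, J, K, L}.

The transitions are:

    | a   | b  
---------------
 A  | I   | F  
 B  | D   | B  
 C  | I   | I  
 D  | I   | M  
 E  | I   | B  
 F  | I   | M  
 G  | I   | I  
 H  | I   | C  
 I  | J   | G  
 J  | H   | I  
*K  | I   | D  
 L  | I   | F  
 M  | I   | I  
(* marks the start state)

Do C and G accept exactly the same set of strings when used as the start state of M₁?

States {A,B,E,F,L} cannot be reached from the start state, so discard them.
Initial partition by acceptance: {I,J,K} | {C,D,G,H,M}.
Refine {I,J,K} on symbol a: members go to different blocks, giving {I,K} and {J}.
Split {I,K} by δ(·,a) → {I} and {K}.
Split {C,D,G,H,M} by δ(·,b) → {C,G,M} and {D,H}.
No further refinement is possible. Final partition (5 blocks): {I} | {C,G,M} | {J} | {K} | {D,H}.
C and G lie in the same block of the stable partition, so they are equivalent — no string distinguishes them.

Yes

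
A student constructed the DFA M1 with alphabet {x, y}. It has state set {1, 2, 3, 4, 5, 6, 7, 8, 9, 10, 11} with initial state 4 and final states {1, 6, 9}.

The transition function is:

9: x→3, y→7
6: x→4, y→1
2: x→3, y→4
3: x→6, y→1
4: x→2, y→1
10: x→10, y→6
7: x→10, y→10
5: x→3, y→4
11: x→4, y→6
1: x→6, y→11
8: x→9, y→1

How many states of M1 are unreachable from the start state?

5

BFS from 4 reaches {1, 2, 3, 4, 6, 11}; the 5 state(s) 5, 7, 8, 9, 10 are never visited.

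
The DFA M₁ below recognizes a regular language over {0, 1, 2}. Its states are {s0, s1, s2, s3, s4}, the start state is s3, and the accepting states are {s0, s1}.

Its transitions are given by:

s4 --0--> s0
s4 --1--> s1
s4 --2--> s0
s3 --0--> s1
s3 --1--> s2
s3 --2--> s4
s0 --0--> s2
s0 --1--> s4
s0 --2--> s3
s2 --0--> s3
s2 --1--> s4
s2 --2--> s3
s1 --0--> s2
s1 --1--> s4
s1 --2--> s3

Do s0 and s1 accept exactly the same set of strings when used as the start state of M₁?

Yes

All states are reachable from the start state.
P0 = {s0,s1} | {s2,s3,s4}.
Split {s2,s3,s4} by δ(·,0) → {s3,s4} and {s2}.
Refine {s3,s4} on symbol 1: members go to different blocks, giving {s3} and {s4}.
No further refinement is possible. Final partition (4 blocks): {s0,s1} | {s3} | {s2} | {s4}.
s0 and s1 lie in the same block of the stable partition, so they are equivalent — no string distinguishes them.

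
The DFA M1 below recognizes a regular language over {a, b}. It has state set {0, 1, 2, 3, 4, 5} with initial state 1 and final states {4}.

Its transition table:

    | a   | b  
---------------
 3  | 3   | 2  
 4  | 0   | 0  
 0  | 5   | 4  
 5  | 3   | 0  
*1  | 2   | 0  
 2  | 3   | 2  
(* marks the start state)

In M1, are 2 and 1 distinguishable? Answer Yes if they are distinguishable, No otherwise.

Every state is reachable, so we keep all 6.
Start with accepting vs non-accepting: {4} | {0,1,2,3,5}.
Split {0,1,2,3,5} by δ(·,b) → {1,2,3,5} and {0}.
On input b, block {1,2,3,5} splits into {1,5} and {2,3}.
The partition is now stable with 4 blocks: {4} | {1,5} | {0} | {2,3}.
2 and 1 end up in different blocks, so they are distinguishable. For instance, the string 'bb' is accepted from only 1.

Yes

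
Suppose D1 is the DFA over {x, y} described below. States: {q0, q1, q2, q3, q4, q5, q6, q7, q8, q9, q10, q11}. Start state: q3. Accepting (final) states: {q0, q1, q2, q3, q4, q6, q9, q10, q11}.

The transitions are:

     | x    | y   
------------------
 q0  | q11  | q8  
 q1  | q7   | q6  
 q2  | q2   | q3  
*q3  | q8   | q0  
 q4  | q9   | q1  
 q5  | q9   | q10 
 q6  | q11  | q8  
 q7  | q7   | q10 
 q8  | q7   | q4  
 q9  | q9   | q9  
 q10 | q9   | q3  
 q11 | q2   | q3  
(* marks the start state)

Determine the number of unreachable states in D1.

1

No path from q3 leads to q5; the other 11 states are all reachable.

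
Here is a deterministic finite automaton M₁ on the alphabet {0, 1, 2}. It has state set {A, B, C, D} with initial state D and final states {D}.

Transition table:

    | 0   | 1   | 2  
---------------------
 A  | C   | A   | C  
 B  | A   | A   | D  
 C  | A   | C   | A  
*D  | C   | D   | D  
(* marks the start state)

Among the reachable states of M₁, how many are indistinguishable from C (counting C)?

2

States {B} cannot be reached from the start state, so discard them.
Initial partition by acceptance: {D} | {A,C}.
Stable partition: {D} | {A,C} — 2 equivalence classes.
State C belongs to the block {A,C}, which has 2 states.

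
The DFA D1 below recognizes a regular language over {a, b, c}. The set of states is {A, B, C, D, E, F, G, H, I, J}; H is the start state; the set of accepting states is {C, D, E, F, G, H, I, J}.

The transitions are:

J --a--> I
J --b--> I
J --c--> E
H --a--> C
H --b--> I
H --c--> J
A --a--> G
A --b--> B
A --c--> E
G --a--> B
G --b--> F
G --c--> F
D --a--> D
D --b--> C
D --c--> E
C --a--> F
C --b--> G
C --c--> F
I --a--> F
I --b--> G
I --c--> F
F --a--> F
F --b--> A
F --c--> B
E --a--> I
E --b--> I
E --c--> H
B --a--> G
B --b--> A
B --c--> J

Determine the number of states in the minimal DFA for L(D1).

Reachable states from the start: {A,B,C,E,F,G,H,I,J}. Unreachable: {D} — drop them.
P0 = {C,E,F,G,H,I,J} | {A,B}.
Refine {C,E,F,G,H,I,J} on symbol a: members go to different blocks, giving {C,E,F,H,I,J} and {G}.
On input b, block {C,E,F,H,I,J} splits into {E,H,J} and {C,I} and {F}.
No further refinement is possible. Final partition (5 blocks): {E,H,J} | {A,B} | {G} | {C,I} | {F}.

5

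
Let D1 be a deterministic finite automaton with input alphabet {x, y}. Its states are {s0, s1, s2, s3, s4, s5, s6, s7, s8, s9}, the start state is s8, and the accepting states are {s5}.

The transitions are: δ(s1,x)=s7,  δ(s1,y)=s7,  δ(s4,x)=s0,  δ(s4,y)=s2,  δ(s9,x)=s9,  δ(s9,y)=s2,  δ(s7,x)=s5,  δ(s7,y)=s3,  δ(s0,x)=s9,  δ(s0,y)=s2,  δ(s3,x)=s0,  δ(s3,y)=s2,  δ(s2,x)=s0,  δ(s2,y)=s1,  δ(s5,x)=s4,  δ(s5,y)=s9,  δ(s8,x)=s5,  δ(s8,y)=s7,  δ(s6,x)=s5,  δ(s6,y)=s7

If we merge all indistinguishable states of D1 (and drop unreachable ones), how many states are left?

6

States {s6} cannot be reached from the start state, so discard them.
P0 = {s5} | {s0,s1,s2,s3,s4,s7,s8,s9}.
Refine {s0,s1,s2,s3,s4,s7,s8,s9} on symbol x: members go to different blocks, giving {s0,s1,s2,s3,s4,s9} and {s7,s8}.
Refine {s0,s1,s2,s3,s4,s9} on symbol x: members go to different blocks, giving {s0,s2,s3,s4,s9} and {s1}.
Refine {s0,s2,s3,s4,s9} on symbol y: members go to different blocks, giving {s0,s3,s4,s9} and {s2}.
On input y, block {s7,s8} splits into {s7} and {s8}.
Stable partition: {s5} | {s0,s3,s4,s9} | {s7} | {s1} | {s2} | {s8} — 6 equivalence classes.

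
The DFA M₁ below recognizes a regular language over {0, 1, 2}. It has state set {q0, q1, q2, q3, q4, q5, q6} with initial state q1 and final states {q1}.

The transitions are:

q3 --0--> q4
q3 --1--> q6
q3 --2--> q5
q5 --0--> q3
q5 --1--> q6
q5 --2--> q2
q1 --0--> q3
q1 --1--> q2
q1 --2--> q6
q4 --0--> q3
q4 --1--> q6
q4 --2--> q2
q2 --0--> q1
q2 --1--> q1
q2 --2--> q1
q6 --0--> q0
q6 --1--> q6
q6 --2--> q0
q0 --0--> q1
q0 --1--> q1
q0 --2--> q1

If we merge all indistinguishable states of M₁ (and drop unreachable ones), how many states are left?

5

Initial partition by acceptance: {q1} | {q0,q2,q3,q4,q5,q6}.
On input 0, block {q0,q2,q3,q4,q5,q6} splits into {q3,q4,q5,q6} and {q0,q2}.
Split {q3,q4,q5,q6} by δ(·,0) → {q3,q4,q5} and {q6}.
On input 2, block {q3,q4,q5} splits into {q4,q5} and {q3}.
Stable partition: {q1} | {q4,q5} | {q0,q2} | {q6} | {q3} — 5 equivalence classes.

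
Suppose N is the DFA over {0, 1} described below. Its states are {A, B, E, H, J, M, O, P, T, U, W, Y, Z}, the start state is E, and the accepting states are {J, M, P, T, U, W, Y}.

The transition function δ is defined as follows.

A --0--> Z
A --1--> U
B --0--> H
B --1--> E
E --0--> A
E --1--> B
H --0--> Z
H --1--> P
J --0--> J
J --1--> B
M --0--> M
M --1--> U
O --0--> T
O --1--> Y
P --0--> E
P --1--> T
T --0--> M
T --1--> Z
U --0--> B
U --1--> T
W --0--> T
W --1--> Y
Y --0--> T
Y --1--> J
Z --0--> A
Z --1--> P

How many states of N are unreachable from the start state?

4

Starting at E and following transitions, the reachable set is {A, B, E, H, M, P, T, U, Z}. That leaves J, O, W, Y unreachable — 4 in total.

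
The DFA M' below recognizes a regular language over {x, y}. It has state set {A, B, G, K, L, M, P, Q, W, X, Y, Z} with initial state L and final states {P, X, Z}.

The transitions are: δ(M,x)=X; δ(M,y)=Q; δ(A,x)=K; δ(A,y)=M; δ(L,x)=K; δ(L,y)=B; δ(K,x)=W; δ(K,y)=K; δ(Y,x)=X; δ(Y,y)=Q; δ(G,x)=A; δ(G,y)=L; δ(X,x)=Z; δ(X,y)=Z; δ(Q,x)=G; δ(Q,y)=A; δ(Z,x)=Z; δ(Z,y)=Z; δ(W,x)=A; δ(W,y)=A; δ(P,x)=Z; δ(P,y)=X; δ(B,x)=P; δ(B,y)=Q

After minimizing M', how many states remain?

6

First remove the unreachable states {Y}; 11 states remain.
Start with accepting vs non-accepting: {P,X,Z} | {A,B,G,K,L,M,Q,W}.
Split {A,B,G,K,L,M,Q,W} by δ(·,x) → {A,G,K,L,Q,W} and {B,M}.
Split {A,G,K,L,Q,W} by δ(·,y) → {G,K,Q,W} and {A,L}.
Refine {G,K,Q,W} on symbol x: members go to different blocks, giving {G,W} and {K,Q}.
Split {K,Q} by δ(·,y) → {K} and {Q}.
The partition is now stable with 6 blocks: {P,X,Z} | {G,W} | {B,M} | {A,L} | {K} | {Q}.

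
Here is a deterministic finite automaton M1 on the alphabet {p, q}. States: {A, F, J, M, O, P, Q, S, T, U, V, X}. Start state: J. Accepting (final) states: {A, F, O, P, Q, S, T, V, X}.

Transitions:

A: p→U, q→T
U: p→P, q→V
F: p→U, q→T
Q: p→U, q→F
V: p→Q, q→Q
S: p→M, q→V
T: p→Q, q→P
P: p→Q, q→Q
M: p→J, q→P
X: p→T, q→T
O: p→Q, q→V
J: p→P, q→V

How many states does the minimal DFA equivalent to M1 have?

States {A,M,O,S,X} cannot be reached from the start state, so discard them.
P0 = {F,P,Q,T,V} | {J,U}.
On input p, block {F,P,Q,T,V} splits into {P,T,V} and {F,Q}.
Split {P,T,V} by δ(·,q) → {P,V} and {T}.
On input q, block {F,Q} splits into {Q} and {F}.
No further refinement is possible. Final partition (5 blocks): {P,V} | {J,U} | {Q} | {T} | {F}.

5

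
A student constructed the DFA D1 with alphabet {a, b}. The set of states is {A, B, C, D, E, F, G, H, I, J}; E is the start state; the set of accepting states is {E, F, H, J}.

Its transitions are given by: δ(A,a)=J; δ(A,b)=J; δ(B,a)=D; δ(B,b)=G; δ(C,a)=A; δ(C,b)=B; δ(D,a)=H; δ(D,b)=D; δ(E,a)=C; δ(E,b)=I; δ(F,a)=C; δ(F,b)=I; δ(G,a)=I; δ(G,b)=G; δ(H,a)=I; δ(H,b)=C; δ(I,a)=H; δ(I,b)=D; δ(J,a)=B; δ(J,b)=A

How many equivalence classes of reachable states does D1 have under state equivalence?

7

First remove the unreachable states {F}; 9 states remain.
Initial partition by acceptance: {E,H,J} | {A,B,C,D,G,I}.
Split {A,B,C,D,G,I} by δ(·,a) → {A,D,I} and {B,C,G}.
Refine {E,H,J} on symbol a: members go to different blocks, giving {E,J} and {H}.
Refine {A,D,I} on symbol a: members go to different blocks, giving {D,I} and {A}.
Refine {E,J} on symbol b: members go to different blocks, giving {E} and {J}.
Refine {B,C,G} on symbol a: members go to different blocks, giving {B,G} and {C}.
Stable partition: {E} | {D,I} | {B,G} | {H} | {A} | {J} | {C} — 7 equivalence classes.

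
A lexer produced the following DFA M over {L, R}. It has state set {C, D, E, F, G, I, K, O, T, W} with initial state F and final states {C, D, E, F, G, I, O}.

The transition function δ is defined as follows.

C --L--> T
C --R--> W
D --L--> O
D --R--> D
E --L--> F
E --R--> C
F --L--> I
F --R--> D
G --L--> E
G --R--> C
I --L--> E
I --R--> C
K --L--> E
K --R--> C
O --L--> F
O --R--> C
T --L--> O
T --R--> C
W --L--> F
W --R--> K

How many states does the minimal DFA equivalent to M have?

Reachable states from the start: {C,D,E,F,I,K,O,T,W}. Unreachable: {G} — drop them.
Initial partition by acceptance: {C,D,E,F,I,O} | {K,T,W}.
Split {C,D,E,F,I,O} by δ(·,L) → {D,E,F,I,O} and {C}.
Split {D,E,F,I,O} by δ(·,R) → {E,I,O} and {D,F}.
Refine {E,I,O} on symbol L: members go to different blocks, giving {E,O} and {I}.
Refine {K,T,W} on symbol L: members go to different blocks, giving {K,T} and {W}.
Refine {D,F} on symbol L: members go to different blocks, giving {D} and {F}.
Stable partition: {E,O} | {K,T} | {C} | {D} | {I} | {W} | {F} — 7 equivalence classes.

7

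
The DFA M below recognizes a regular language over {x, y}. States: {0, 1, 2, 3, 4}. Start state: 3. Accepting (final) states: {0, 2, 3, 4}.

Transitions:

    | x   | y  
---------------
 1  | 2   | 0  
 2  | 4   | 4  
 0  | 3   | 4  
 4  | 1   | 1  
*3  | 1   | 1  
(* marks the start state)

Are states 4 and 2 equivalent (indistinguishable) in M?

No

Initial partition by acceptance: {0,2,3,4} | {1}.
On input x, block {0,2,3,4} splits into {0,2} and {3,4}.
No further refinement is possible. Final partition (3 blocks): {0,2} | {1} | {3,4}.
4 and 2 end up in different blocks, so they are distinguishable. For instance, the string 'x' is accepted from only 2.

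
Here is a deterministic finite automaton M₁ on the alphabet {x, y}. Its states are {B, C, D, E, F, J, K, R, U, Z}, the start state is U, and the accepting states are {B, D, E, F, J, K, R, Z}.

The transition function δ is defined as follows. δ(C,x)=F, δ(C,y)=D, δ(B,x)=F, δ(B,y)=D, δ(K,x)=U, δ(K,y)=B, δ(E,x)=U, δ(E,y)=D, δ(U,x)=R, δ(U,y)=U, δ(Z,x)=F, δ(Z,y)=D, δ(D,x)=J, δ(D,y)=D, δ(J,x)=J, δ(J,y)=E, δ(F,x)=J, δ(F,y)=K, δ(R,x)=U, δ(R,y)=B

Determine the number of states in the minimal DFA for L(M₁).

Reachable states from the start: {B,D,E,F,J,K,R,U}. Unreachable: {C,Z} — drop them.
Initial partition by acceptance: {B,D,E,F,J,K,R} | {U}.
Split {B,D,E,F,J,K,R} by δ(·,x) → {B,D,F,J} and {E,K,R}.
On input y, block {B,D,F,J} splits into {B,D} and {F,J}.
The partition is now stable with 4 blocks: {B,D} | {U} | {E,K,R} | {F,J}.

4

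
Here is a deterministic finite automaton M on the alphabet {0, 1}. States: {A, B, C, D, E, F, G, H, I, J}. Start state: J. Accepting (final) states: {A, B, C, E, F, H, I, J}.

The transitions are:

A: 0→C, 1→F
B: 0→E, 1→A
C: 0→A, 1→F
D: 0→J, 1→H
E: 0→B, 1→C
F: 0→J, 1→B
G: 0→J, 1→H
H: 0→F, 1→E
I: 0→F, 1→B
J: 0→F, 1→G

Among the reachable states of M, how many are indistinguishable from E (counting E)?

2

First remove the unreachable states {D,I}; 8 states remain.
Initial partition by acceptance: {A,B,C,E,F,H,J} | {G}.
Split {A,B,C,E,F,H,J} by δ(·,1) → {A,B,C,E,F,H} and {J}.
Split {A,B,C,E,F,H} by δ(·,0) → {A,B,C,E,H} and {F}.
On input 0, block {A,B,C,E,H} splits into {A,B,C,E} and {H}.
Split {A,B,C,E} by δ(·,1) → {A,C} and {B,E}.
The partition is now stable with 6 blocks: {A,C} | {G} | {J} | {F} | {H} | {B,E}.
The equivalence class containing E is {B,E}, of size 2.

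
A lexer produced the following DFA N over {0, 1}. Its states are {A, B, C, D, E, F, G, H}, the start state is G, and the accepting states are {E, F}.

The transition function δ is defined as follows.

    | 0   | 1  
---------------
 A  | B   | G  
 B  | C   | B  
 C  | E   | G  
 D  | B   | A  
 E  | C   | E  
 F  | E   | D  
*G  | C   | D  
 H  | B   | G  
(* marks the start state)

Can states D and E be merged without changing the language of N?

First remove the unreachable states {F,H}; 6 states remain.
P0 = {E} | {A,B,C,D,G}.
On input 0, block {A,B,C,D,G} splits into {A,B,D,G} and {C}.
Split {A,B,D,G} by δ(·,0) → {A,D} and {B,G}.
On input 1, block {A,D} splits into {A} and {D}.
Split {B,G} by δ(·,1) → {B} and {G}.
Stable partition: {E} | {A} | {C} | {B} | {D} | {G} — 6 equivalence classes.
D and E end up in different blocks, so they are distinguishable. For instance, the string 'ε' is accepted from only E.

No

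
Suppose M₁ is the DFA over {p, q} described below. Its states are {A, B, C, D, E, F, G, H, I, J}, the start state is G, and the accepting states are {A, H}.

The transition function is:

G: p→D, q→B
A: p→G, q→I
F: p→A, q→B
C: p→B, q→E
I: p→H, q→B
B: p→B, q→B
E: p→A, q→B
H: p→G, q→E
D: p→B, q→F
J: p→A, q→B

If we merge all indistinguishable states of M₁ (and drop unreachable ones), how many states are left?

States {C,J} cannot be reached from the start state, so discard them.
Start with accepting vs non-accepting: {A,H} | {B,D,E,F,G,I}.
Split {B,D,E,F,G,I} by δ(·,p) → {B,D,G} and {E,F,I}.
Refine {B,D,G} on symbol q: members go to different blocks, giving {B,G} and {D}.
Refine {B,G} on symbol p: members go to different blocks, giving {B} and {G}.
The partition is now stable with 5 blocks: {A,H} | {B} | {E,F,I} | {D} | {G}.

5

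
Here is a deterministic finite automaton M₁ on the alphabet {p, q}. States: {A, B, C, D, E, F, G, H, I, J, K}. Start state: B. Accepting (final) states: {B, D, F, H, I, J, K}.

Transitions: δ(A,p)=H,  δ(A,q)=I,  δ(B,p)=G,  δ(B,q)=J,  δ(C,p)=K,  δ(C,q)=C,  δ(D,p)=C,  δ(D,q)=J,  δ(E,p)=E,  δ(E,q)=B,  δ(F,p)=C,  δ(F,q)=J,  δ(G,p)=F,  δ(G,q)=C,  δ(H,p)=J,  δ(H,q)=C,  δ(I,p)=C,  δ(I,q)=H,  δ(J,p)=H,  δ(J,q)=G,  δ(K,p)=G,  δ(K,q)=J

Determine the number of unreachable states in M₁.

4

Starting at B and following transitions, the reachable set is {B, C, F, G, H, J, K}. That leaves A, D, E, I unreachable — 4 in total.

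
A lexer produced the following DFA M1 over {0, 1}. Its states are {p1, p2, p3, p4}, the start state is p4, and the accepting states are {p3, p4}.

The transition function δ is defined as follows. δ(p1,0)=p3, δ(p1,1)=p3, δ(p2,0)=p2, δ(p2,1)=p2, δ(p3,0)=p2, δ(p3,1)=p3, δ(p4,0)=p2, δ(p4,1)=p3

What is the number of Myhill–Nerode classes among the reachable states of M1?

2

Reachable states from the start: {p2,p3,p4}. Unreachable: {p1} — drop them.
Start with accepting vs non-accepting: {p3,p4} | {p2}.
No further refinement is possible. Final partition (2 blocks): {p3,p4} | {p2}.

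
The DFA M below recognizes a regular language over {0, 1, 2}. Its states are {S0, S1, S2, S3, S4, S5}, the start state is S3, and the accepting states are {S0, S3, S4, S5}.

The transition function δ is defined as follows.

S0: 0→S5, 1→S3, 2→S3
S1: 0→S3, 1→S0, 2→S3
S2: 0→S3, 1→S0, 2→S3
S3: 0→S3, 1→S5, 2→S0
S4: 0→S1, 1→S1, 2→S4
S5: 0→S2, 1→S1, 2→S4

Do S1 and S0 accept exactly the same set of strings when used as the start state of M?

Start with accepting vs non-accepting: {S0,S3,S4,S5} | {S1,S2}.
Split {S0,S3,S4,S5} by δ(·,0) → {S0,S3} and {S4,S5}.
Refine {S0,S3} on symbol 0: members go to different blocks, giving {S0} and {S3}.
Stable partition: {S0} | {S1,S2} | {S4,S5} | {S3} — 4 equivalence classes.
S1 and S0 end up in different blocks, so they are distinguishable. For instance, the string 'ε' is accepted from only S0.

No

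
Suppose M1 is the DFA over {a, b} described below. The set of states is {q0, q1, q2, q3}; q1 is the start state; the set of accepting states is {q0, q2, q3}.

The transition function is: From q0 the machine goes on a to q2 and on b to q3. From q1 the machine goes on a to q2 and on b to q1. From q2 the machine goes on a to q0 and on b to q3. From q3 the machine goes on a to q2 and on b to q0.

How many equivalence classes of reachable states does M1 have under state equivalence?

All states are reachable from the start state.
P0 = {q0,q2,q3} | {q1}.
Stable partition: {q0,q2,q3} | {q1} — 2 equivalence classes.

2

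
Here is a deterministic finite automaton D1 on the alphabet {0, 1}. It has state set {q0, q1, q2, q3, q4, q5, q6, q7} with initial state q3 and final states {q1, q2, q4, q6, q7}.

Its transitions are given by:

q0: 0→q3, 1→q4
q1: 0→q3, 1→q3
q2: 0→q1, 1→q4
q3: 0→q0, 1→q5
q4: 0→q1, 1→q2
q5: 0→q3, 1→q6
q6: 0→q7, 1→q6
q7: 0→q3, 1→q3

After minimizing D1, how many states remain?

Start with accepting vs non-accepting: {q1,q2,q4,q6,q7} | {q0,q3,q5}.
On input 0, block {q1,q2,q4,q6,q7} splits into {q2,q4,q6} and {q1,q7}.
Split {q0,q3,q5} by δ(·,1) → {q0,q5} and {q3}.
No further refinement is possible. Final partition (4 blocks): {q2,q4,q6} | {q0,q5} | {q1,q7} | {q3}.

4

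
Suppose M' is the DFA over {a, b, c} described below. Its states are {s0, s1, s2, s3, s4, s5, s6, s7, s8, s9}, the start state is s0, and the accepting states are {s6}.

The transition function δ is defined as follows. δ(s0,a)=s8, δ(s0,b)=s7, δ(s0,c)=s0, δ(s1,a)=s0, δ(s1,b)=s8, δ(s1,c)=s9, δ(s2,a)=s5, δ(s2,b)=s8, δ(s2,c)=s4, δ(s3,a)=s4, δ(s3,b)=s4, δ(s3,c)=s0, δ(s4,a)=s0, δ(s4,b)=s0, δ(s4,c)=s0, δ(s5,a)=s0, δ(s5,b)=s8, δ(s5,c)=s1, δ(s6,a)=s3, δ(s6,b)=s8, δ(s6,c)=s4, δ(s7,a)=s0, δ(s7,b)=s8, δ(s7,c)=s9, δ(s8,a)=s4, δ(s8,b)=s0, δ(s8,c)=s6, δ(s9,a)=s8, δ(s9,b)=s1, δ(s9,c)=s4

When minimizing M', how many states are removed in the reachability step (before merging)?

2

Starting at s0 and following transitions, the reachable set is {s0, s1, s3, s4, s6, s7, s8, s9}. That leaves s2, s5 unreachable — 2 in total.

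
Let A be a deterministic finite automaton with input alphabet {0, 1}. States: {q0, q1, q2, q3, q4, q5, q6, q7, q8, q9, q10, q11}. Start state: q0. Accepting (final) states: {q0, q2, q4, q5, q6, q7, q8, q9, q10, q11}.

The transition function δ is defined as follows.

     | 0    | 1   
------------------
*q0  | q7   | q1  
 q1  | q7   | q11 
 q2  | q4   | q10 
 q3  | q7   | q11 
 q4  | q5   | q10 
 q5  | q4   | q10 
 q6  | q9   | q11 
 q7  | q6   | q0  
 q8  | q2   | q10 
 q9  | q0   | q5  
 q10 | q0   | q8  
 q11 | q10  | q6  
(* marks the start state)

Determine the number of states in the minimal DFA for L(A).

6

First remove the unreachable states {q3}; 11 states remain.
Start with accepting vs non-accepting: {q0,q2,q4,q5,q6,q7,q8,q9,q10,q11} | {q1}.
On input 1, block {q0,q2,q4,q5,q6,q7,q8,q9,q10,q11} splits into {q2,q4,q5,q6,q7,q8,q9,q10,q11} and {q0}.
On input 0, block {q2,q4,q5,q6,q7,q8,q9,q10,q11} splits into {q2,q4,q5,q6,q7,q8,q11} and {q9,q10}.
Refine {q2,q4,q5,q6,q7,q8,q11} on symbol 0: members go to different blocks, giving {q2,q4,q5,q7,q8} and {q6,q11}.
On input 0, block {q2,q4,q5,q7,q8} splits into {q2,q4,q5,q8} and {q7}.
No further refinement is possible. Final partition (6 blocks): {q2,q4,q5,q8} | {q1} | {q0} | {q9,q10} | {q6,q11} | {q7}.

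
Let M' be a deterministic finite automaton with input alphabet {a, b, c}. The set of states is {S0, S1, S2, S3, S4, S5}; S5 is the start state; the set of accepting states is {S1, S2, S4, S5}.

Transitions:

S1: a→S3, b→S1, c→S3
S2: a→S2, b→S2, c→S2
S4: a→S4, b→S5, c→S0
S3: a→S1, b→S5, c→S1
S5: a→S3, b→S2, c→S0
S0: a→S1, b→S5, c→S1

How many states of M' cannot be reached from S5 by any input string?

Starting at S5 and following transitions, the reachable set is {S0, S1, S2, S3, S5}. That leaves S4 unreachable — 1 in total.

1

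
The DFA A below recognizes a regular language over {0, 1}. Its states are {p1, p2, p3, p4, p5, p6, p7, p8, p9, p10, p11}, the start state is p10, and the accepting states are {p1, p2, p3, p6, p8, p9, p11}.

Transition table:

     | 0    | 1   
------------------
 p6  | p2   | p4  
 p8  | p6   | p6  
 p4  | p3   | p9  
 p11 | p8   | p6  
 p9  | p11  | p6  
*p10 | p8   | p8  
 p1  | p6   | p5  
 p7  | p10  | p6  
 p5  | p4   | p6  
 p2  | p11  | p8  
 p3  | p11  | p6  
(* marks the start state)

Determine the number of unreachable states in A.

Starting at p10 and following transitions, the reachable set is {p2, p3, p4, p6, p8, p9, p10, p11}. That leaves p1, p5, p7 unreachable — 3 in total.

3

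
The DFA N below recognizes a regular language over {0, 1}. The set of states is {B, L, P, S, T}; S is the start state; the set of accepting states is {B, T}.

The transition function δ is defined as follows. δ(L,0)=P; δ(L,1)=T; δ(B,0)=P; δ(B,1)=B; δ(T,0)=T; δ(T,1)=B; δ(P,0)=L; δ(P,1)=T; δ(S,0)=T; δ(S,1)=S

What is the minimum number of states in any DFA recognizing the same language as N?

Every state is reachable, so we keep all 5.
P0 = {B,T} | {L,P,S}.
On input 0, block {B,T} splits into {B} and {T}.
Refine {L,P,S} on symbol 0: members go to different blocks, giving {L,P} and {S}.
Stable partition: {B} | {L,P} | {T} | {S} — 4 equivalence classes.

4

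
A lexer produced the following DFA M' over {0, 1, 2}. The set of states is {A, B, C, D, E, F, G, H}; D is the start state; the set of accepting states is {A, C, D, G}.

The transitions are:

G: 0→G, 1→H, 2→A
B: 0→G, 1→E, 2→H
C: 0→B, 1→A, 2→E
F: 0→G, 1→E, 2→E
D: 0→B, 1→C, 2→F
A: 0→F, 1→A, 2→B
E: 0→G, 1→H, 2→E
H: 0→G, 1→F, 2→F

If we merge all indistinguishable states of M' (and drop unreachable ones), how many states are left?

All states are reachable from the start state.
Initial partition by acceptance: {A,C,D,G} | {B,E,F,H}.
Refine {A,C,D,G} on symbol 0: members go to different blocks, giving {A,C,D} and {G}.
Stable partition: {A,C,D} | {B,E,F,H} | {G} — 3 equivalence classes.

3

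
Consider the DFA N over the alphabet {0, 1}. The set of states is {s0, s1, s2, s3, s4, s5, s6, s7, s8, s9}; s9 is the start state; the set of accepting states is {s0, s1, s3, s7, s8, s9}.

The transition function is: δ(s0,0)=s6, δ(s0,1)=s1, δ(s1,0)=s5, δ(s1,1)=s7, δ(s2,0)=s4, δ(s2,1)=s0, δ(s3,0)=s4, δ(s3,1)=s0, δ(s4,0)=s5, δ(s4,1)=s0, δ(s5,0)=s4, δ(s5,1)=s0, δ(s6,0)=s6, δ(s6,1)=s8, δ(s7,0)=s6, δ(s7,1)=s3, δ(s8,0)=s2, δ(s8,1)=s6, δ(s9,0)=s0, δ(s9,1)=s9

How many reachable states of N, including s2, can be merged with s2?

3

P0 = {s0,s1,s3,s7,s8,s9} | {s2,s4,s5,s6}.
On input 0, block {s0,s1,s3,s7,s8,s9} splits into {s0,s1,s3,s7,s8} and {s9}.
On input 1, block {s0,s1,s3,s7,s8} splits into {s0,s1,s3,s7} and {s8}.
On input 1, block {s2,s4,s5,s6} splits into {s2,s4,s5} and {s6}.
On input 0, block {s0,s1,s3,s7} splits into {s0,s7} and {s1,s3}.
Stable partition: {s0,s7} | {s2,s4,s5} | {s9} | {s8} | {s6} | {s1,s3} — 6 equivalence classes.
The equivalence class containing s2 is {s2,s4,s5}, of size 3.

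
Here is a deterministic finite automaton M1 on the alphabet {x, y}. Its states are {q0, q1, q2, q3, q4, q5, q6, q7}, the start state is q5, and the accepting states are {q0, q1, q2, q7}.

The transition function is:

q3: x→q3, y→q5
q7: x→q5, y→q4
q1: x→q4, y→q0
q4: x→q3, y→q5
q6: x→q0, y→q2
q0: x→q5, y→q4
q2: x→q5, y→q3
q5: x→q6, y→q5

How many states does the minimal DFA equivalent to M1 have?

4

States {q1,q7} cannot be reached from the start state, so discard them.
Initial partition by acceptance: {q0,q2} | {q3,q4,q5,q6}.
Split {q3,q4,q5,q6} by δ(·,x) → {q3,q4,q5} and {q6}.
Split {q3,q4,q5} by δ(·,x) → {q3,q4} and {q5}.
Stable partition: {q0,q2} | {q3,q4} | {q6} | {q5} — 4 equivalence classes.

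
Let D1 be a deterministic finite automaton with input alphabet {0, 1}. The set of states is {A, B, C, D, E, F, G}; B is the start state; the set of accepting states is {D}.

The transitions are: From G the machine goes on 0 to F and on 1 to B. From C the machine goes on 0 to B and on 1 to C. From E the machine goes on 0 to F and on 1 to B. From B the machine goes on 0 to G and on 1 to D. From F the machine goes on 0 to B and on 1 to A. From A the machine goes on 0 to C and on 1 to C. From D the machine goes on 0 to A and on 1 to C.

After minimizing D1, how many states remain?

6

First remove the unreachable states {E}; 6 states remain.
Start with accepting vs non-accepting: {D} | {A,B,C,F,G}.
Split {A,B,C,F,G} by δ(·,1) → {A,C,F,G} and {B}.
Refine {A,C,F,G} on symbol 0: members go to different blocks, giving {A,G} and {C,F}.
On input 1, block {A,G} splits into {A} and {G}.
Refine {C,F} on symbol 1: members go to different blocks, giving {C} and {F}.
Stable partition: {D} | {A} | {B} | {C} | {G} | {F} — 6 equivalence classes.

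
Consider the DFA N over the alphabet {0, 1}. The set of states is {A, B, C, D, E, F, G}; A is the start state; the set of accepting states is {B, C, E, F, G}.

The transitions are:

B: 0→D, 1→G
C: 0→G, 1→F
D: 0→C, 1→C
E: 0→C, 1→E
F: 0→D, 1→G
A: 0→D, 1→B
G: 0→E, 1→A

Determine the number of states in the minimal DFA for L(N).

Every state is reachable, so we keep all 7.
P0 = {B,C,E,F,G} | {A,D}.
Split {B,C,E,F,G} by δ(·,0) → {C,E,G} and {B,F}.
On input 1, block {C,E,G} splits into {C} and {E} and {G}.
On input 0, block {A,D} splits into {A} and {D}.
No further refinement is possible. Final partition (6 blocks): {C} | {A} | {B,F} | {E} | {G} | {D}.

6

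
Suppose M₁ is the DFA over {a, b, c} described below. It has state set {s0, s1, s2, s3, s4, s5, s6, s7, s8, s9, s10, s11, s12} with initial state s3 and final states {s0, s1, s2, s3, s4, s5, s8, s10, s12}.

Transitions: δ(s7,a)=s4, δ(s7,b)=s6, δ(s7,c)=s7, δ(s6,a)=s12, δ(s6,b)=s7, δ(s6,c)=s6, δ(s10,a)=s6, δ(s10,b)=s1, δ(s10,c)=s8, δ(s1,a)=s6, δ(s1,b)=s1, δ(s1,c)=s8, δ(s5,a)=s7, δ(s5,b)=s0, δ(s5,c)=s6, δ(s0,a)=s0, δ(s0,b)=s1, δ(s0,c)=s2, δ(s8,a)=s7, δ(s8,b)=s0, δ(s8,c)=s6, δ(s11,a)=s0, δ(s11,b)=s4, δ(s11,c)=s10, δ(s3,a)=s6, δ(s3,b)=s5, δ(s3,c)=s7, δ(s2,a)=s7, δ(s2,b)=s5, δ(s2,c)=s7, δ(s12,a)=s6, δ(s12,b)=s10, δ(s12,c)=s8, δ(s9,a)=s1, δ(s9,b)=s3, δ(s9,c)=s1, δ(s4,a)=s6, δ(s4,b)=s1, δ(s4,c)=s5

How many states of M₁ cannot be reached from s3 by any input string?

2

Starting at s3 and following transitions, the reachable set is {s0, s1, s2, s3, s4, s5, s6, s7, s8, s10, s12}. That leaves s9, s11 unreachable — 2 in total.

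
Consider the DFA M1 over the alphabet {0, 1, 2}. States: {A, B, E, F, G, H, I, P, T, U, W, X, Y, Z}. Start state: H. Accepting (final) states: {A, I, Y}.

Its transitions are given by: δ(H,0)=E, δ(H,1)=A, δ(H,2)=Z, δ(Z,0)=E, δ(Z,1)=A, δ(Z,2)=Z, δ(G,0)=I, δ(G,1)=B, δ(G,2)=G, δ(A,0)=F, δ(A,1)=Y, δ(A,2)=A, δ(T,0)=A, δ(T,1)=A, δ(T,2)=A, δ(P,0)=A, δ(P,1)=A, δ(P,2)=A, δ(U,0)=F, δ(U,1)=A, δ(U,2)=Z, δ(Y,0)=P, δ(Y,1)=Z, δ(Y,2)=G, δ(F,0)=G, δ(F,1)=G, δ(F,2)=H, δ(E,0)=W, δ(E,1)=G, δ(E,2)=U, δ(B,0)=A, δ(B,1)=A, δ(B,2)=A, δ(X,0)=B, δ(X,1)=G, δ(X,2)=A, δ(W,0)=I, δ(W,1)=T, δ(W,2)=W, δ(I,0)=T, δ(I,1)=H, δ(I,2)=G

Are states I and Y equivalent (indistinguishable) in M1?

Yes

Reachable states from the start: {A,B,E,F,G,H,I,P,T,U,W,Y,Z}. Unreachable: {X} — drop them.
Start with accepting vs non-accepting: {A,I,Y} | {B,E,F,G,H,P,T,U,W,Z}.
Refine {A,I,Y} on symbol 1: members go to different blocks, giving {I,Y} and {A}.
Split {B,E,F,G,H,P,T,U,W,Z} by δ(·,0) → {E,F,H,U,Z} and {B,P,T} and {G,W}.
Refine {E,F,H,U,Z} on symbol 0: members go to different blocks, giving {H,U,Z} and {E,F}.
The partition is now stable with 6 blocks: {I,Y} | {H,U,Z} | {A} | {B,P,T} | {G,W} | {E,F}.
I and Y lie in the same block of the stable partition, so they are equivalent — no string distinguishes them.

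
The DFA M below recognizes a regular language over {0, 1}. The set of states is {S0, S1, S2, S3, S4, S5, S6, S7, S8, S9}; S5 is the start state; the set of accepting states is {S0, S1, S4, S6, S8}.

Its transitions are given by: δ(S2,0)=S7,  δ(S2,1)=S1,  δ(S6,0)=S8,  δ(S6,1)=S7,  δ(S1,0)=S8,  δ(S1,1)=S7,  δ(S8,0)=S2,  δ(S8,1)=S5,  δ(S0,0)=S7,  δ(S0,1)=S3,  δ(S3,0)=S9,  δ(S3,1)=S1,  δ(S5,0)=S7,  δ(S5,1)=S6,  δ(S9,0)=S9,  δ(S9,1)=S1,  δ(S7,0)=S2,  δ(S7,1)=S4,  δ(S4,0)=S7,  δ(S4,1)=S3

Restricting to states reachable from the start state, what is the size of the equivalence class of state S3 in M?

2

Reachable states from the start: {S1,S2,S3,S4,S5,S6,S7,S8,S9}. Unreachable: {S0} — drop them.
P0 = {S1,S4,S6,S8} | {S2,S3,S5,S7,S9}.
Refine {S1,S4,S6,S8} on symbol 0: members go to different blocks, giving {S1,S6} and {S4,S8}.
Refine {S2,S3,S5,S7,S9} on symbol 1: members go to different blocks, giving {S2,S3,S5,S9} and {S7}.
On input 0, block {S2,S3,S5,S9} splits into {S2,S5} and {S3,S9}.
On input 0, block {S4,S8} splits into {S4} and {S8}.
Stable partition: {S1,S6} | {S2,S5} | {S4} | {S7} | {S3,S9} | {S8} — 6 equivalence classes.
The equivalence class containing S3 is {S3,S9}, of size 2.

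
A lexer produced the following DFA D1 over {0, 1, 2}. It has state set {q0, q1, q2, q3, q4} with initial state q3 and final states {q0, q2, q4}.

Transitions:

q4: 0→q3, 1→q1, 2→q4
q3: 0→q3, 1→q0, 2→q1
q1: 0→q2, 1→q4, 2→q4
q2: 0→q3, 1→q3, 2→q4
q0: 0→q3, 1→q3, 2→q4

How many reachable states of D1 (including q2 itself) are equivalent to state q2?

All states are reachable from the start state.
Start with accepting vs non-accepting: {q0,q2,q4} | {q1,q3}.
Refine {q1,q3} on symbol 0: members go to different blocks, giving {q1} and {q3}.
On input 1, block {q0,q2,q4} splits into {q0,q2} and {q4}.
Stable partition: {q0,q2} | {q1} | {q3} | {q4} — 4 equivalence classes.
The equivalence class containing q2 is {q0,q2}, of size 2.

2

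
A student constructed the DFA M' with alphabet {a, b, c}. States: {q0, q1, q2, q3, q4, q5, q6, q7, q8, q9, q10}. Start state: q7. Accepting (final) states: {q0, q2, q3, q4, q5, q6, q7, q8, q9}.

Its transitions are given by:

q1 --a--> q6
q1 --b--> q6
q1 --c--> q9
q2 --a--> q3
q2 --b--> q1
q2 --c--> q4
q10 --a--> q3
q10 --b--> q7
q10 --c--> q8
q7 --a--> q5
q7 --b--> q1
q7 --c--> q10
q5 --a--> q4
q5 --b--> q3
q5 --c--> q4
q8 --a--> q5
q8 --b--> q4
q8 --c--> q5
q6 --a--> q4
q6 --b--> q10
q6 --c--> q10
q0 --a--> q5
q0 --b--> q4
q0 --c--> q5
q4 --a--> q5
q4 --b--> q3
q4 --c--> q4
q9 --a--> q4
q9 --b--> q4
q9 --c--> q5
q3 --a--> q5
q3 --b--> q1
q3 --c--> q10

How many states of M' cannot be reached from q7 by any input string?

Starting at q7 and following transitions, the reachable set is {q1, q3, q4, q5, q6, q7, q8, q9, q10}. That leaves q0, q2 unreachable — 2 in total.

2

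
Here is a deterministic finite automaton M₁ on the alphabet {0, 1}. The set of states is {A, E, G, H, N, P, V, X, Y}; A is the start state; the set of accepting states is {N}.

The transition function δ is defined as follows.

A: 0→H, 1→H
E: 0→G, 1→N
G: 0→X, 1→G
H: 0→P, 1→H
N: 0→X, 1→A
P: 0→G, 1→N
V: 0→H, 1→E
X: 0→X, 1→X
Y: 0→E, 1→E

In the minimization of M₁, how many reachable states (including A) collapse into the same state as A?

1

First remove the unreachable states {E,V,Y}; 6 states remain.
P0 = {N} | {A,G,H,P,X}.
On input 1, block {A,G,H,P,X} splits into {A,G,H,X} and {P}.
Split {A,G,H,X} by δ(·,0) → {A,G,X} and {H}.
Refine {A,G,X} on symbol 0: members go to different blocks, giving {G,X} and {A}.
The partition is now stable with 5 blocks: {N} | {G,X} | {P} | {H} | {A}.
State A belongs to the block {A}, which has 1 states.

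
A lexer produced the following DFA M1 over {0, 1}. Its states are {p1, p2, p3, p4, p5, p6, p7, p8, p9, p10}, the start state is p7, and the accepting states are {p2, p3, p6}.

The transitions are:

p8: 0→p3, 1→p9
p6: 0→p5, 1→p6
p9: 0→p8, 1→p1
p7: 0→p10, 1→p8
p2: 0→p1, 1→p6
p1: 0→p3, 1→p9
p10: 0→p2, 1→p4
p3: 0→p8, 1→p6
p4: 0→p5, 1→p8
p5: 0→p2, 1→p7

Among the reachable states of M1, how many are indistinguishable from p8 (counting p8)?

4

Initial partition by acceptance: {p2,p3,p6} | {p1,p4,p5,p7,p8,p9,p10}.
On input 0, block {p1,p4,p5,p7,p8,p9,p10} splits into {p1,p5,p8,p10} and {p4,p7,p9}.
Stable partition: {p2,p3,p6} | {p1,p5,p8,p10} | {p4,p7,p9} — 3 equivalence classes.
The equivalence class containing p8 is {p1,p5,p8,p10}, of size 4.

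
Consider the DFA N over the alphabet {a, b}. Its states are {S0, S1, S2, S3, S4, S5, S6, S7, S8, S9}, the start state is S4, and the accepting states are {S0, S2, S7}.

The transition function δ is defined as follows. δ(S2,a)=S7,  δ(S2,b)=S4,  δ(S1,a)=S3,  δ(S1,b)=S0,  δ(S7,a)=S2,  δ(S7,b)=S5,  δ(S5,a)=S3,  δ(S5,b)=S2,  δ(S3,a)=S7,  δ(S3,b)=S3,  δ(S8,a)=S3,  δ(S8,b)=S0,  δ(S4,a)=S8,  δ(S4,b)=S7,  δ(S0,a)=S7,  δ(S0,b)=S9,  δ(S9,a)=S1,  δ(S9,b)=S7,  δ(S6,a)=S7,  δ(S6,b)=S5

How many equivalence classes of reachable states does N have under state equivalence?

Reachable states from the start: {S0,S1,S2,S3,S4,S5,S7,S8,S9}. Unreachable: {S6} — drop them.
Start with accepting vs non-accepting: {S0,S2,S7} | {S1,S3,S4,S5,S8,S9}.
On input a, block {S1,S3,S4,S5,S8,S9} splits into {S1,S4,S5,S8,S9} and {S3}.
Refine {S1,S4,S5,S8,S9} on symbol a: members go to different blocks, giving {S1,S5,S8} and {S4,S9}.
On input b, block {S0,S2,S7} splits into {S0,S2} and {S7}.
Stable partition: {S0,S2} | {S1,S5,S8} | {S3} | {S4,S9} | {S7} — 5 equivalence classes.

5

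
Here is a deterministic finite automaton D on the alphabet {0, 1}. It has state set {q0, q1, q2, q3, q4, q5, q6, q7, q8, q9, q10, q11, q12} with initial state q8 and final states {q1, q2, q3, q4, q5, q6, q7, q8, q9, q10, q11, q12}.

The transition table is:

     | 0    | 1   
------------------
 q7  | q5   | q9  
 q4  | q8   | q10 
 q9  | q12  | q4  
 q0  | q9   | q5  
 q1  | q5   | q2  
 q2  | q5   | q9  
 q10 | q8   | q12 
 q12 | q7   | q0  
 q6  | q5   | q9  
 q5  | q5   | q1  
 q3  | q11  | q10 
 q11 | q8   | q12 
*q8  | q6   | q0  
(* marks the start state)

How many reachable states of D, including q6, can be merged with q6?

First remove the unreachable states {q3,q11}; 11 states remain.
Start with accepting vs non-accepting: {q1,q2,q4,q5,q6,q7,q8,q9,q10,q12} | {q0}.
Split {q1,q2,q4,q5,q6,q7,q8,q9,q10,q12} by δ(·,1) → {q1,q2,q4,q5,q6,q7,q9,q10} and {q8,q12}.
On input 0, block {q1,q2,q4,q5,q6,q7,q9,q10} splits into {q1,q2,q5,q6,q7} and {q4,q9,q10}.
On input 1, block {q1,q2,q5,q6,q7} splits into {q2,q6,q7} and {q1,q5}.
On input 1, block {q4,q9,q10} splits into {q4,q9} and {q10}.
Split {q4,q9} by δ(·,1) → {q4} and {q9}.
Split {q1,q5} by δ(·,1) → {q1} and {q5}.
The partition is now stable with 8 blocks: {q2,q6,q7} | {q0} | {q8,q12} | {q4} | {q1} | {q10} | {q9} | {q5}.
State q6 belongs to the block {q2,q6,q7}, which has 3 states.

3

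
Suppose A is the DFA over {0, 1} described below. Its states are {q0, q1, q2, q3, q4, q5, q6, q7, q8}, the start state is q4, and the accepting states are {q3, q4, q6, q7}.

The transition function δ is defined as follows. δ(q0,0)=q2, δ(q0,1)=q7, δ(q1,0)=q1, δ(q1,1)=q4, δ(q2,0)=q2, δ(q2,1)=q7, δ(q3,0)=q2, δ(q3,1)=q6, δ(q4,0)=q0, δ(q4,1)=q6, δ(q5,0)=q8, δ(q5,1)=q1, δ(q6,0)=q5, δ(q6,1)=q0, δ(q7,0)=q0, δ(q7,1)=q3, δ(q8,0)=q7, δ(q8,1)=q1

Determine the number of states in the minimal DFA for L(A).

7

Every state is reachable, so we keep all 9.
P0 = {q3,q4,q6,q7} | {q0,q1,q2,q5,q8}.
Split {q3,q4,q6,q7} by δ(·,1) → {q3,q4,q7} and {q6}.
Refine {q3,q4,q7} on symbol 1: members go to different blocks, giving {q3,q4} and {q7}.
Split {q0,q1,q2,q5,q8} by δ(·,0) → {q0,q1,q2,q5} and {q8}.
Split {q0,q1,q2,q5} by δ(·,0) → {q0,q1,q2} and {q5}.
Refine {q0,q1,q2} on symbol 1: members go to different blocks, giving {q0,q2} and {q1}.
Stable partition: {q3,q4} | {q0,q2} | {q6} | {q7} | {q8} | {q5} | {q1} — 7 equivalence classes.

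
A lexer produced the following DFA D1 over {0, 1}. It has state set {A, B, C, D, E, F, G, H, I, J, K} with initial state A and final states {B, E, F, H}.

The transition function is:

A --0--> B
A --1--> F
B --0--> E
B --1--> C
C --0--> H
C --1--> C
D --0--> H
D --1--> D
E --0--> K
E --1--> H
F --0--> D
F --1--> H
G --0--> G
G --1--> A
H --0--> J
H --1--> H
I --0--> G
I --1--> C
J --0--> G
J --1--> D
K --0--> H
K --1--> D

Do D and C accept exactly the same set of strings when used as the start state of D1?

Yes

Reachable states from the start: {A,B,C,D,E,F,G,H,J,K}. Unreachable: {I} — drop them.
Initial partition by acceptance: {B,E,F,H} | {A,C,D,G,J,K}.
Split {B,E,F,H} by δ(·,0) → {E,F,H} and {B}.
On input 0, block {A,C,D,G,J,K} splits into {C,D,K} and {G,J} and {A}.
On input 0, block {E,F,H} splits into {E,F} and {H}.
Split {G,J} by δ(·,1) → {G} and {J}.
Stable partition: {E,F} | {C,D,K} | {B} | {G} | {A} | {H} | {J} — 7 equivalence classes.
D and C lie in the same block of the stable partition, so they are equivalent — no string distinguishes them.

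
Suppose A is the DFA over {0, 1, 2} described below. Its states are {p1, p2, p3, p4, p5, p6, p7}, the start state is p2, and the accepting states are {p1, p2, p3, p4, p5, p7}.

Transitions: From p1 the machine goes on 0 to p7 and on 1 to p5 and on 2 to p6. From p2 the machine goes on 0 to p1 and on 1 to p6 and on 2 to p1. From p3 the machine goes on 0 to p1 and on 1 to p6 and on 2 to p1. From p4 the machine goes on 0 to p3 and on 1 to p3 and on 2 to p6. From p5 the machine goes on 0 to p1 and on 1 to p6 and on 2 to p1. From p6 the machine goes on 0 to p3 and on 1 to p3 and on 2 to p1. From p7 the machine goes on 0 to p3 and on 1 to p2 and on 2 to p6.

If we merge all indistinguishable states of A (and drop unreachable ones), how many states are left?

4

First remove the unreachable states {p4}; 6 states remain.
Initial partition by acceptance: {p1,p2,p3,p5,p7} | {p6}.
On input 1, block {p1,p2,p3,p5,p7} splits into {p2,p3,p5} and {p1,p7}.
Refine {p1,p7} on symbol 0: members go to different blocks, giving {p1} and {p7}.
The partition is now stable with 4 blocks: {p2,p3,p5} | {p6} | {p1} | {p7}.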